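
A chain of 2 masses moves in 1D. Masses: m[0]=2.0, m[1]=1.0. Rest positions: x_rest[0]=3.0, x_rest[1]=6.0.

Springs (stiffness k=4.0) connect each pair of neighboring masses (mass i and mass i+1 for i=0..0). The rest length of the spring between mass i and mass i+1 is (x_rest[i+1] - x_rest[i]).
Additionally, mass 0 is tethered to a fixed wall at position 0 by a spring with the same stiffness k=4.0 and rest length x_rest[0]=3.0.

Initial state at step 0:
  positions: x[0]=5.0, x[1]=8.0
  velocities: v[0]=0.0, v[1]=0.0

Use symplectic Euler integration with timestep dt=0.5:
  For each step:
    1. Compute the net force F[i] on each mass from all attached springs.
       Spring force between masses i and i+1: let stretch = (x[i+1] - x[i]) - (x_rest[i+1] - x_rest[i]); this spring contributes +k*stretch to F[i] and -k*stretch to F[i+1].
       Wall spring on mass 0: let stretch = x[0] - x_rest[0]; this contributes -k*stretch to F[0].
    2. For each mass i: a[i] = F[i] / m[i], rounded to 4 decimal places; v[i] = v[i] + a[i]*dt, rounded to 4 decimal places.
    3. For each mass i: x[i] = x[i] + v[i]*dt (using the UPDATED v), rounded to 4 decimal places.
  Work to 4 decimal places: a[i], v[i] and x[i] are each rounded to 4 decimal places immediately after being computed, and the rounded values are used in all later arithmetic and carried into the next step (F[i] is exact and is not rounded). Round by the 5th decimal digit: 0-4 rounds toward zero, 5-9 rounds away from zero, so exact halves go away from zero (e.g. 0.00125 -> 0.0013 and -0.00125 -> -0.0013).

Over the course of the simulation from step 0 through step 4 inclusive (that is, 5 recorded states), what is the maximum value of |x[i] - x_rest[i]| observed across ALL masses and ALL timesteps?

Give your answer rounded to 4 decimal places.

Step 0: x=[5.0000 8.0000] v=[0.0000 0.0000]
Step 1: x=[4.0000 8.0000] v=[-2.0000 0.0000]
Step 2: x=[3.0000 7.0000] v=[-2.0000 -2.0000]
Step 3: x=[2.5000 5.0000] v=[-1.0000 -4.0000]
Step 4: x=[2.0000 3.5000] v=[-1.0000 -3.0000]
Max displacement = 2.5000

Answer: 2.5000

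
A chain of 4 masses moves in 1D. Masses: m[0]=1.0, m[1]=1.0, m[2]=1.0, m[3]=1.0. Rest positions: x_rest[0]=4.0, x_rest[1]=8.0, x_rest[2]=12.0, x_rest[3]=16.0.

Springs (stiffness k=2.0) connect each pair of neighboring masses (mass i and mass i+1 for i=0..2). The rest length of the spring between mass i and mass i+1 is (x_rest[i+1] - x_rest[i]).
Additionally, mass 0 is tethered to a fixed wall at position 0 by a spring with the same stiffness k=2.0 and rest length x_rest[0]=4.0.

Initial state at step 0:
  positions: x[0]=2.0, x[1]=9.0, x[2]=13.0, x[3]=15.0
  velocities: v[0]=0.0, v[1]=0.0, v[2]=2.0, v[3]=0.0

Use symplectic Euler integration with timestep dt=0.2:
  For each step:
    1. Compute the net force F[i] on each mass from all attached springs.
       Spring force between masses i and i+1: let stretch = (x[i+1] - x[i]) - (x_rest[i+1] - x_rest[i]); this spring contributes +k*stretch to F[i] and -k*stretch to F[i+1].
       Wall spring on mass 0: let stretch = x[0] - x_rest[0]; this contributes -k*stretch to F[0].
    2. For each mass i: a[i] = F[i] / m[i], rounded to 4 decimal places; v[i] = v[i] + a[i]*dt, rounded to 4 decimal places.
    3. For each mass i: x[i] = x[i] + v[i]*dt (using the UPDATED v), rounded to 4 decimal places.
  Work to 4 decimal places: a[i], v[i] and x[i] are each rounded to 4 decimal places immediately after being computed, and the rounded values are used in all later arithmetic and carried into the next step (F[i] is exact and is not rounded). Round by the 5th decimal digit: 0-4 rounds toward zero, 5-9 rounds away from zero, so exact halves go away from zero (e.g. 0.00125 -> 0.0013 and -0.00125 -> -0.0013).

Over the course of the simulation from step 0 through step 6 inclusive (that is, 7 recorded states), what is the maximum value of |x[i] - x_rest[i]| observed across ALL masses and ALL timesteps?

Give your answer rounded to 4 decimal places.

Answer: 2.0142

Derivation:
Step 0: x=[2.0000 9.0000 13.0000 15.0000] v=[0.0000 0.0000 2.0000 0.0000]
Step 1: x=[2.4000 8.7600 13.2400 15.1600] v=[2.0000 -1.2000 1.2000 0.8000]
Step 2: x=[3.1168 8.3696 13.2752 15.4864] v=[3.5840 -1.9520 0.1760 1.6320]
Step 3: x=[4.0045 7.9514 13.0948 15.9559] v=[4.4384 -2.0909 -0.9018 2.3475]
Step 4: x=[4.8876 7.6289 12.7319 16.5165] v=[4.4154 -1.6123 -1.8147 2.8031]
Step 5: x=[5.5990 7.4954 12.2635 17.0944] v=[3.5569 -0.6676 -2.3421 2.8893]
Step 6: x=[6.0142 7.5916 11.8001 17.6058] v=[2.0759 0.4811 -2.3170 2.5569]
Max displacement = 2.0142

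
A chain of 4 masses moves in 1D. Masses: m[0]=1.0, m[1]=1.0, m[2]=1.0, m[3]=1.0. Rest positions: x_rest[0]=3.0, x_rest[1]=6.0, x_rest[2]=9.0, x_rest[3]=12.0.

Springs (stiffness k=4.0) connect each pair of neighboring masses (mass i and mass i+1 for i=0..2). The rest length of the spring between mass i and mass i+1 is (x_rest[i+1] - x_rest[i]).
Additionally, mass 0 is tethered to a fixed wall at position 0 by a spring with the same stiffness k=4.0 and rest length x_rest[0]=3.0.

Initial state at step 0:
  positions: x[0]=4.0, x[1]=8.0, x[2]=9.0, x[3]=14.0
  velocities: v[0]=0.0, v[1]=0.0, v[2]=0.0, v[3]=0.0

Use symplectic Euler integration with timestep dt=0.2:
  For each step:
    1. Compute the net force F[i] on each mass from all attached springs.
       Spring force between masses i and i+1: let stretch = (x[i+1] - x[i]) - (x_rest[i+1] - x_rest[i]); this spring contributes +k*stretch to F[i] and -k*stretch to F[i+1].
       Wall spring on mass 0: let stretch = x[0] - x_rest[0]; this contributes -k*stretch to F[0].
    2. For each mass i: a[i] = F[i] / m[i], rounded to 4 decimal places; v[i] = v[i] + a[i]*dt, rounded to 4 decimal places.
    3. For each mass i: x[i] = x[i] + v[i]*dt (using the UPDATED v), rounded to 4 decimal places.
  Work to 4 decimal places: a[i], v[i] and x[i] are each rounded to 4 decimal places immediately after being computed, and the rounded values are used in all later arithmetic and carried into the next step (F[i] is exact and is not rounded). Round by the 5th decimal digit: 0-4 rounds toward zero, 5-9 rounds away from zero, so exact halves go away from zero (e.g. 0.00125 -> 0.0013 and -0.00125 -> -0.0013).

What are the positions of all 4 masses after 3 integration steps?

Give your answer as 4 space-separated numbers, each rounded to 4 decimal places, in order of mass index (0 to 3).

Step 0: x=[4.0000 8.0000 9.0000 14.0000] v=[0.0000 0.0000 0.0000 0.0000]
Step 1: x=[4.0000 7.5200 9.6400 13.6800] v=[0.0000 -2.4000 3.2000 -1.6000]
Step 2: x=[3.9232 6.8160 10.5872 13.1936] v=[-0.3840 -3.5200 4.7360 -2.4320]
Step 3: x=[3.6815 6.2525 11.3480 12.7702] v=[-1.2083 -2.8173 3.8042 -2.1171]

Answer: 3.6815 6.2525 11.3480 12.7702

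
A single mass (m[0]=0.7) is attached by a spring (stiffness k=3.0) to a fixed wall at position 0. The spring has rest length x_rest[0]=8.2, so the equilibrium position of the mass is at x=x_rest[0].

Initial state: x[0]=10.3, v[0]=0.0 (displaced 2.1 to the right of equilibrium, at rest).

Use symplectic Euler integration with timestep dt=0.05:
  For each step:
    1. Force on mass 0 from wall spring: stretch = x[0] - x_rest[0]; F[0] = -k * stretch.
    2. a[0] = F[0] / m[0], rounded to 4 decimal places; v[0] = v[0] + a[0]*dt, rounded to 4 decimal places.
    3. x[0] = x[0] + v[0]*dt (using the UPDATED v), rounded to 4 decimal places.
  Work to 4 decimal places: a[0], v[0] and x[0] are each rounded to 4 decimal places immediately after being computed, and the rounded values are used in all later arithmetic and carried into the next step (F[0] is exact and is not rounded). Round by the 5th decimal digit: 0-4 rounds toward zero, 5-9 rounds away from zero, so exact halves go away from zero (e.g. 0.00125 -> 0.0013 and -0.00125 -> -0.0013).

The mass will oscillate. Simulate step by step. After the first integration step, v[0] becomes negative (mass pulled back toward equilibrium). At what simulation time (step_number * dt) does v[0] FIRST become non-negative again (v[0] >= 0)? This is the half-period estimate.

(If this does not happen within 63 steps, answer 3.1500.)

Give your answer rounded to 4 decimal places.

Step 0: x=[10.3000] v=[0.0000]
Step 1: x=[10.2775] v=[-0.4500]
Step 2: x=[10.2327] v=[-0.8952]
Step 3: x=[10.1662] v=[-1.3308]
Step 4: x=[10.0786] v=[-1.7521]
Step 5: x=[9.9709] v=[-2.1547]
Step 6: x=[9.8442] v=[-2.5342]
Step 7: x=[9.6999] v=[-2.8865]
Step 8: x=[9.5395] v=[-3.2079]
Step 9: x=[9.3648] v=[-3.4949]
Step 10: x=[9.1776] v=[-3.7445]
Step 11: x=[8.9799] v=[-3.9540]
Step 12: x=[8.7738] v=[-4.1211]
Step 13: x=[8.5616] v=[-4.2441]
Step 14: x=[8.3455] v=[-4.3216]
Step 15: x=[8.1279] v=[-4.3528]
Step 16: x=[7.9110] v=[-4.3374]
Step 17: x=[7.6972] v=[-4.2755]
Step 18: x=[7.4888] v=[-4.1678]
Step 19: x=[7.2880] v=[-4.0154]
Step 20: x=[7.0970] v=[-3.8200]
Step 21: x=[6.9178] v=[-3.5836]
Step 22: x=[6.7524] v=[-3.3088]
Step 23: x=[6.6025] v=[-2.9986]
Step 24: x=[6.4697] v=[-2.6563]
Step 25: x=[6.3554] v=[-2.2855]
Step 26: x=[6.2609] v=[-1.8902]
Step 27: x=[6.1872] v=[-1.4747]
Step 28: x=[6.1350] v=[-1.0434]
Step 29: x=[6.1050] v=[-0.6009]
Step 30: x=[6.0974] v=[-0.1520]
Step 31: x=[6.1123] v=[0.2986]
First v>=0 after going negative at step 31, time=1.5500

Answer: 1.5500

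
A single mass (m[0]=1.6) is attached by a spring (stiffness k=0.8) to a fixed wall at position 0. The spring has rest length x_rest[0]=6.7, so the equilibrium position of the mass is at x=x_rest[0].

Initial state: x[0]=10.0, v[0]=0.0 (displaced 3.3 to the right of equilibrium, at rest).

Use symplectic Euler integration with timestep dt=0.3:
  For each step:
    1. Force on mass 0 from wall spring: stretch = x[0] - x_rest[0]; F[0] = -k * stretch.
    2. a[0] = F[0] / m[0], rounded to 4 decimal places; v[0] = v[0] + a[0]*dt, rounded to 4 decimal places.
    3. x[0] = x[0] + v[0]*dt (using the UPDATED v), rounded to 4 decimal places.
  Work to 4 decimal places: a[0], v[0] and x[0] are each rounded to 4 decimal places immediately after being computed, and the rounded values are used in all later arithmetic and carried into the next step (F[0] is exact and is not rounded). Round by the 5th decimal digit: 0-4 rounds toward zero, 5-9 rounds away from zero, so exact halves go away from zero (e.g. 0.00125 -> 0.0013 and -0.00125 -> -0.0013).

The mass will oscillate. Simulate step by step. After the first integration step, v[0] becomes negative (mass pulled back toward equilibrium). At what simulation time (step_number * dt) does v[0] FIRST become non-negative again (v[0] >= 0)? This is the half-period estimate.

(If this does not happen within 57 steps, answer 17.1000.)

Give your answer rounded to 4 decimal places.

Answer: 4.5000

Derivation:
Step 0: x=[10.0000] v=[0.0000]
Step 1: x=[9.8515] v=[-0.4950]
Step 2: x=[9.5612] v=[-0.9677]
Step 3: x=[9.1421] v=[-1.3969]
Step 4: x=[8.6131] v=[-1.7632]
Step 5: x=[7.9980] v=[-2.0502]
Step 6: x=[7.3245] v=[-2.2449]
Step 7: x=[6.6229] v=[-2.3386]
Step 8: x=[5.9248] v=[-2.3270]
Step 9: x=[5.2616] v=[-2.2107]
Step 10: x=[4.6631] v=[-1.9949]
Step 11: x=[4.1563] v=[-1.6894]
Step 12: x=[3.7640] v=[-1.3078]
Step 13: x=[3.5038] v=[-0.8674]
Step 14: x=[3.3874] v=[-0.3880]
Step 15: x=[3.4201] v=[0.1089]
First v>=0 after going negative at step 15, time=4.5000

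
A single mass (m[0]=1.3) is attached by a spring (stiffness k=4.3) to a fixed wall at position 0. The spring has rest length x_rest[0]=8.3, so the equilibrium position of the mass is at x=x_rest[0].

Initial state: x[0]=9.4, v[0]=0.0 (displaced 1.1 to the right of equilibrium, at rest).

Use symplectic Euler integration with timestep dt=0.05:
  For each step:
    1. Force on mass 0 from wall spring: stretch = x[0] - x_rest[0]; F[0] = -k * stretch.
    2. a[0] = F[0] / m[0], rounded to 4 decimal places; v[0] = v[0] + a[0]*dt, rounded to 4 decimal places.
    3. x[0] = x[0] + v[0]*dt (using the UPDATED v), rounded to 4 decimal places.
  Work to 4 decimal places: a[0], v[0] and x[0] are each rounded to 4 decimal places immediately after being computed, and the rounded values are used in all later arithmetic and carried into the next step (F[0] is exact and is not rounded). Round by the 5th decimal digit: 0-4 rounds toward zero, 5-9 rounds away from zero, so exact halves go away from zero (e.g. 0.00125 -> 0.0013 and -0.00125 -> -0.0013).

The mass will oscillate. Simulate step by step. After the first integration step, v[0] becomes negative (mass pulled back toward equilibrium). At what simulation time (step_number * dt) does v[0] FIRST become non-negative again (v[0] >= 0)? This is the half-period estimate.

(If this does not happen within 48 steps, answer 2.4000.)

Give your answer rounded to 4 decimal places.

Answer: 1.7500

Derivation:
Step 0: x=[9.4000] v=[0.0000]
Step 1: x=[9.3909] v=[-0.1819]
Step 2: x=[9.3728] v=[-0.3623]
Step 3: x=[9.3458] v=[-0.5397]
Step 4: x=[9.3102] v=[-0.7127]
Step 5: x=[9.2662] v=[-0.8798]
Step 6: x=[9.2142] v=[-1.0396]
Step 7: x=[9.1547] v=[-1.1908]
Step 8: x=[9.0881] v=[-1.3322]
Step 9: x=[9.0150] v=[-1.4625]
Step 10: x=[8.9360] v=[-1.5808]
Step 11: x=[8.8517] v=[-1.6860]
Step 12: x=[8.7628] v=[-1.7772]
Step 13: x=[8.6701] v=[-1.8537]
Step 14: x=[8.5744] v=[-1.9149]
Step 15: x=[8.4764] v=[-1.9603]
Step 16: x=[8.3769] v=[-1.9895]
Step 17: x=[8.2768] v=[-2.0022]
Step 18: x=[8.1769] v=[-1.9984]
Step 19: x=[8.0780] v=[-1.9780]
Step 20: x=[7.9809] v=[-1.9413]
Step 21: x=[7.8865] v=[-1.8885]
Step 22: x=[7.7955] v=[-1.8201]
Step 23: x=[7.7087] v=[-1.7367]
Step 24: x=[7.6268] v=[-1.6389]
Step 25: x=[7.5504] v=[-1.5276]
Step 26: x=[7.4802] v=[-1.4036]
Step 27: x=[7.4168] v=[-1.2680]
Step 28: x=[7.3607] v=[-1.1219]
Step 29: x=[7.3124] v=[-0.9666]
Step 30: x=[7.2722] v=[-0.8033]
Step 31: x=[7.2405] v=[-0.6333]
Step 32: x=[7.2176] v=[-0.4581]
Step 33: x=[7.2036] v=[-0.2791]
Step 34: x=[7.1987] v=[-0.0978]
Step 35: x=[7.2029] v=[0.0843]
First v>=0 after going negative at step 35, time=1.7500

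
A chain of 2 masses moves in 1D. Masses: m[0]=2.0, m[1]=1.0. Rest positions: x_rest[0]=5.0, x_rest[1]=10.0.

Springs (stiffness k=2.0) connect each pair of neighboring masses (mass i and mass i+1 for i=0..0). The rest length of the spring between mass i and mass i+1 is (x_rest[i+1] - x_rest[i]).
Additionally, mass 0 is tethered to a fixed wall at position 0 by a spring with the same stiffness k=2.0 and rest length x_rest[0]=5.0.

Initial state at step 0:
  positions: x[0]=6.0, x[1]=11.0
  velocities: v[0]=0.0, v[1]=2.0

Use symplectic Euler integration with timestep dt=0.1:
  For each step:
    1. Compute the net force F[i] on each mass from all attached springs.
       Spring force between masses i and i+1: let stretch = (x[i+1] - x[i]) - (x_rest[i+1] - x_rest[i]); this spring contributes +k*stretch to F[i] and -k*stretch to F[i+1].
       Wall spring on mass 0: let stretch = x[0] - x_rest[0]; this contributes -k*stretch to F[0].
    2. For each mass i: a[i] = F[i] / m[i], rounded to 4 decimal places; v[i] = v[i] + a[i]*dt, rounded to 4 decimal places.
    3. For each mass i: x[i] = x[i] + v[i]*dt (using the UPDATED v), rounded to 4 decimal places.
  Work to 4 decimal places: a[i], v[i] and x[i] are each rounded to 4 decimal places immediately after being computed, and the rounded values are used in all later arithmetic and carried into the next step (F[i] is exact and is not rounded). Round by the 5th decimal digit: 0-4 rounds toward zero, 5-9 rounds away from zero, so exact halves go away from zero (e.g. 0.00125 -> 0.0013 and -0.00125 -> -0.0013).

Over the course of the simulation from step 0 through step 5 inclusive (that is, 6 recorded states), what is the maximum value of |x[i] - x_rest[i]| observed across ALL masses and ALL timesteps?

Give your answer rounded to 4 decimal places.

Answer: 1.9157

Derivation:
Step 0: x=[6.0000 11.0000] v=[0.0000 2.0000]
Step 1: x=[5.9900 11.2000] v=[-0.1000 2.0000]
Step 2: x=[5.9722 11.3958] v=[-0.1780 1.9580]
Step 3: x=[5.9489 11.5831] v=[-0.2329 1.8733]
Step 4: x=[5.9225 11.7578] v=[-0.2644 1.7465]
Step 5: x=[5.8952 11.9157] v=[-0.2731 1.5794]
Max displacement = 1.9157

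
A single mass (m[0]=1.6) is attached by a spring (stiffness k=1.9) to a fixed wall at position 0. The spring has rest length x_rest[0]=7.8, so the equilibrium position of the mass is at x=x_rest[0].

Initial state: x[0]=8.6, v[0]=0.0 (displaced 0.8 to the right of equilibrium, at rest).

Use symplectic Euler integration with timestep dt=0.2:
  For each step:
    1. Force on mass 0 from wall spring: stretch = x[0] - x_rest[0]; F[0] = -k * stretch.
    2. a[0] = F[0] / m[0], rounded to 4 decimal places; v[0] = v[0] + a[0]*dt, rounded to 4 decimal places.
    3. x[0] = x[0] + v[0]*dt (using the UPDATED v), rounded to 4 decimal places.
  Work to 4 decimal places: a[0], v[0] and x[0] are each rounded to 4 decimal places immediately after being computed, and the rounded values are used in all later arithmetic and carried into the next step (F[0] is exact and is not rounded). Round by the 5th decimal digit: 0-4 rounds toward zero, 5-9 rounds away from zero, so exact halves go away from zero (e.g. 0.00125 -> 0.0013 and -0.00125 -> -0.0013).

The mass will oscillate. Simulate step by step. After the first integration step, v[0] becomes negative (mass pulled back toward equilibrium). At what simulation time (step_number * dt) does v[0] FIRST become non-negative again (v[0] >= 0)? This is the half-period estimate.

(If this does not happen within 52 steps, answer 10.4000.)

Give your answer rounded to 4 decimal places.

Answer: 3.0000

Derivation:
Step 0: x=[8.6000] v=[0.0000]
Step 1: x=[8.5620] v=[-0.1900]
Step 2: x=[8.4878] v=[-0.3710]
Step 3: x=[8.3809] v=[-0.5344]
Step 4: x=[8.2464] v=[-0.6724]
Step 5: x=[8.0907] v=[-0.7784]
Step 6: x=[7.9212] v=[-0.8474]
Step 7: x=[7.7460] v=[-0.8762]
Step 8: x=[7.5733] v=[-0.8634]
Step 9: x=[7.4114] v=[-0.8096]
Step 10: x=[7.2679] v=[-0.7173]
Step 11: x=[7.1497] v=[-0.5909]
Step 12: x=[7.0624] v=[-0.4365]
Step 13: x=[7.0101] v=[-0.2613]
Step 14: x=[6.9954] v=[-0.0737]
Step 15: x=[7.0189] v=[0.1174]
First v>=0 after going negative at step 15, time=3.0000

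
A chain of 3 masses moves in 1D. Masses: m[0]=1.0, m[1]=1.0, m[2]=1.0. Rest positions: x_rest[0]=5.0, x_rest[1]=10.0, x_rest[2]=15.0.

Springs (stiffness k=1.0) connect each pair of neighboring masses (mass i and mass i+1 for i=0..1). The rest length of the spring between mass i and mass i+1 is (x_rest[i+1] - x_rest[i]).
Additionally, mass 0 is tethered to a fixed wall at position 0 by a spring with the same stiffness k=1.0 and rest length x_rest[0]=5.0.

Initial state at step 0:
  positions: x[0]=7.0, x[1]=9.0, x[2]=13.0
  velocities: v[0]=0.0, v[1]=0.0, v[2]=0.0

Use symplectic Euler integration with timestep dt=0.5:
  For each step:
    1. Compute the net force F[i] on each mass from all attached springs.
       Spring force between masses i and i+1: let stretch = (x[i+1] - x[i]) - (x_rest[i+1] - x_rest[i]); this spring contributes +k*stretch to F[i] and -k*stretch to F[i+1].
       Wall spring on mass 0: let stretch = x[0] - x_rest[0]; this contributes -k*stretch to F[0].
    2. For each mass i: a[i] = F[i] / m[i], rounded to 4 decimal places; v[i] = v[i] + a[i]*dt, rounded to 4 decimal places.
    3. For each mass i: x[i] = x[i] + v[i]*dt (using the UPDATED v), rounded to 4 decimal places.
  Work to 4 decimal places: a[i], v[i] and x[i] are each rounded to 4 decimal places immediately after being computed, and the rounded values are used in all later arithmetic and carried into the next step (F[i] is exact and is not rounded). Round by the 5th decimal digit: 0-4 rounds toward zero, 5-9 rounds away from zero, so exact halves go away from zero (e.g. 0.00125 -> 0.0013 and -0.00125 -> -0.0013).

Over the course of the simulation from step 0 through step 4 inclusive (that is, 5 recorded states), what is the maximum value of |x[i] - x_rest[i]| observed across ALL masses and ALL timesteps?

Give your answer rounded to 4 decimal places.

Step 0: x=[7.0000 9.0000 13.0000] v=[0.0000 0.0000 0.0000]
Step 1: x=[5.7500 9.5000 13.2500] v=[-2.5000 1.0000 0.5000]
Step 2: x=[4.0000 10.0000 13.8125] v=[-3.5000 1.0000 1.1250]
Step 3: x=[2.7500 9.9531 14.6719] v=[-2.5000 -0.0938 1.7188]
Step 4: x=[2.6133 9.2851 15.6016] v=[-0.2735 -1.3360 1.8594]
Max displacement = 2.3867

Answer: 2.3867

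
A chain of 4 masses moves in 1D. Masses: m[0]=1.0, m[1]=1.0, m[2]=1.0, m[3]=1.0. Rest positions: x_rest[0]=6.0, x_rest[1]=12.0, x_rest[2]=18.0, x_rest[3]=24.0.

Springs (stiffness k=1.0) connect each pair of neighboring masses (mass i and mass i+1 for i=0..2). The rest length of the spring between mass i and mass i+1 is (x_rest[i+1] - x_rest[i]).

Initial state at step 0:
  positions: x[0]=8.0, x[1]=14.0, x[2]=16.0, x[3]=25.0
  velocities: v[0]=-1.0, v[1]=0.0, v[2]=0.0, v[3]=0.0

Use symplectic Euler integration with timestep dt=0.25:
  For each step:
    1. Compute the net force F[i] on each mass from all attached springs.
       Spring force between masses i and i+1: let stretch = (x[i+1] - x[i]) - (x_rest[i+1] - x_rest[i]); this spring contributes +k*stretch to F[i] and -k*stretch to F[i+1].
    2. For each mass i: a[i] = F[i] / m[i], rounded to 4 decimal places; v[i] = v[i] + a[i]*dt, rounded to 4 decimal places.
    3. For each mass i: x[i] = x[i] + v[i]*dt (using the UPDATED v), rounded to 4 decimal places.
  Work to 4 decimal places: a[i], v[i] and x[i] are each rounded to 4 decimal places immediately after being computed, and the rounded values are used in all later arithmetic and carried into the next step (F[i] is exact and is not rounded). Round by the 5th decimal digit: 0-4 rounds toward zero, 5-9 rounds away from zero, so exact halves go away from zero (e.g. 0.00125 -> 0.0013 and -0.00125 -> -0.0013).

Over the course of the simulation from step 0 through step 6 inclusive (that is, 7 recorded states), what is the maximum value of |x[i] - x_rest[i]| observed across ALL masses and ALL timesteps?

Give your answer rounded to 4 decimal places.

Step 0: x=[8.0000 14.0000 16.0000 25.0000] v=[-1.0000 0.0000 0.0000 0.0000]
Step 1: x=[7.7500 13.7500 16.4375 24.8125] v=[-1.0000 -1.0000 1.7500 -0.7500]
Step 2: x=[7.5000 13.2930 17.2305 24.4766] v=[-1.0000 -1.8281 3.1719 -1.3438]
Step 3: x=[7.2371 12.7200 18.2303 24.0628] v=[-1.0518 -2.2920 3.9991 -1.6553]
Step 4: x=[6.9418 12.1487 19.2502 23.6595] v=[-1.1811 -2.2852 4.0797 -1.6134]
Step 5: x=[6.5970 11.6958 20.1019 23.3556] v=[-1.3794 -1.8116 3.4067 -1.2157]
Step 6: x=[6.1958 11.4496 20.6316 23.2233] v=[-1.6047 -0.9848 2.1186 -0.5291]
Max displacement = 2.6316

Answer: 2.6316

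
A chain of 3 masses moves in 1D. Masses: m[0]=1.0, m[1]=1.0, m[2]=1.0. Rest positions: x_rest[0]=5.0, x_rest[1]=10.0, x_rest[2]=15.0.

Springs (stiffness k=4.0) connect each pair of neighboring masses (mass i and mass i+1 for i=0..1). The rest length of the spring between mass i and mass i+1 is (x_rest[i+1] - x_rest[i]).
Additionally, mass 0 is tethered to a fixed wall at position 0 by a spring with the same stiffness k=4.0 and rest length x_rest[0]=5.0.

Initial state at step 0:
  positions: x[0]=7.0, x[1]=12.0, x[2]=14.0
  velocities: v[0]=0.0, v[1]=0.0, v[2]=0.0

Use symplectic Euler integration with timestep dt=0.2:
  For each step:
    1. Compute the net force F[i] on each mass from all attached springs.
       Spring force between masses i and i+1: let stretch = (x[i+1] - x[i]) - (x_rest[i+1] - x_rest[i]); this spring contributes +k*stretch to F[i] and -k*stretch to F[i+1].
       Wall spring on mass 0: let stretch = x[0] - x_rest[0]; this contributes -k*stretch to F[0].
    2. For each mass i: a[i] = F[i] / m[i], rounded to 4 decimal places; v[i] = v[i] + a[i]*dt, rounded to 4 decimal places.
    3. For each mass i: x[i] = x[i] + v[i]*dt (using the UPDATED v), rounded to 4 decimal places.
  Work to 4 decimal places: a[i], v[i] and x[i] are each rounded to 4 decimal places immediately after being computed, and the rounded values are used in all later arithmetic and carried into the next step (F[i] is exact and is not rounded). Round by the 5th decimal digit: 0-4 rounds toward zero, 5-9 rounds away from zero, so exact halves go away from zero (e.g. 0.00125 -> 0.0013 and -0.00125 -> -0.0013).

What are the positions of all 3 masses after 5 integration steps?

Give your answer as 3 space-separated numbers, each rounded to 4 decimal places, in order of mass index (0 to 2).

Step 0: x=[7.0000 12.0000 14.0000] v=[0.0000 0.0000 0.0000]
Step 1: x=[6.6800 11.5200 14.4800] v=[-1.6000 -2.4000 2.4000]
Step 2: x=[6.0656 10.7392 15.2864] v=[-3.0720 -3.9040 4.0320]
Step 3: x=[5.2285 9.9382 16.1652] v=[-4.1856 -4.0051 4.3942]
Step 4: x=[4.3084 9.3799 16.8477] v=[-4.6006 -2.7913 3.4126]
Step 5: x=[3.5104 9.2050 17.1354] v=[-3.9901 -0.8743 1.4384]

Answer: 3.5104 9.2050 17.1354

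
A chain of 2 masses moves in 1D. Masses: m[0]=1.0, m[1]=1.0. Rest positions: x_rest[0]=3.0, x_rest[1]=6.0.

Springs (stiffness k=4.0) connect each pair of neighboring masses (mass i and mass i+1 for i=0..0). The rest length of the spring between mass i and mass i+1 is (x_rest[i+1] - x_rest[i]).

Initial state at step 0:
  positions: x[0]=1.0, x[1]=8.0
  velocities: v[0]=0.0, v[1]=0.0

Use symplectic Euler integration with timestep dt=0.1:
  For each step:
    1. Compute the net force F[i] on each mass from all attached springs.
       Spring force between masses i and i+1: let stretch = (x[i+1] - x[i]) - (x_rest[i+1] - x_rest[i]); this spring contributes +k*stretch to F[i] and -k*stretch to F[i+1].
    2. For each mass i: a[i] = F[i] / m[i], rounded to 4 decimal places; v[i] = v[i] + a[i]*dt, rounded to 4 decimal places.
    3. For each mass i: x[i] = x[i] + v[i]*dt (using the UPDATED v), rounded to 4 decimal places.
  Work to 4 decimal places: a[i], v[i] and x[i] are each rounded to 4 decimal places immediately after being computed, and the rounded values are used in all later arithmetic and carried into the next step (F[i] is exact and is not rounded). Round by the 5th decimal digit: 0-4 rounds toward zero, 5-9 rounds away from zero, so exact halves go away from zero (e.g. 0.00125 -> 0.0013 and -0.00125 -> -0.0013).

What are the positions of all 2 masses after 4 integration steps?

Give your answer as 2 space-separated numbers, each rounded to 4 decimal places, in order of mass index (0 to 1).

Answer: 2.4151 6.5849

Derivation:
Step 0: x=[1.0000 8.0000] v=[0.0000 0.0000]
Step 1: x=[1.1600 7.8400] v=[1.6000 -1.6000]
Step 2: x=[1.4672 7.5328] v=[3.0720 -3.0720]
Step 3: x=[1.8970 7.1030] v=[4.2982 -4.2982]
Step 4: x=[2.4151 6.5849] v=[5.1806 -5.1806]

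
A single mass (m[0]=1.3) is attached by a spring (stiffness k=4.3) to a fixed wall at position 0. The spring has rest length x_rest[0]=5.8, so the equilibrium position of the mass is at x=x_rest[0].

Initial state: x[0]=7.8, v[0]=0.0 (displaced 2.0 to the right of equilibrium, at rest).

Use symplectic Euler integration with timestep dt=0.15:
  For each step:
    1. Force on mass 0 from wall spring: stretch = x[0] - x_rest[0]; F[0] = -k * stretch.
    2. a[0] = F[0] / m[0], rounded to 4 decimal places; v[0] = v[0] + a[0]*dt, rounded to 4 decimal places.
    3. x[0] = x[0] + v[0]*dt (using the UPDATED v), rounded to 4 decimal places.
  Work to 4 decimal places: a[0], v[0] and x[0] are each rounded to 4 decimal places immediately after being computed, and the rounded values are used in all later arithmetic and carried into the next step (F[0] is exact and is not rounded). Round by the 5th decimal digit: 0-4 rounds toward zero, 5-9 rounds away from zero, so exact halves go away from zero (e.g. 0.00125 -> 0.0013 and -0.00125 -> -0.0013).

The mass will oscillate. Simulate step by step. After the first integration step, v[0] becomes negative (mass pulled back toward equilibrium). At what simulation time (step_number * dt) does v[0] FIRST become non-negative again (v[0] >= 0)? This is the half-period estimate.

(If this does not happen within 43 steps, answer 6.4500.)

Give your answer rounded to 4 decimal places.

Step 0: x=[7.8000] v=[0.0000]
Step 1: x=[7.6512] v=[-0.9923]
Step 2: x=[7.3646] v=[-1.9108]
Step 3: x=[6.9615] v=[-2.6871]
Step 4: x=[6.4720] v=[-3.2634]
Step 5: x=[5.9325] v=[-3.5968]
Step 6: x=[5.3831] v=[-3.6625]
Step 7: x=[4.8647] v=[-3.4557]
Step 8: x=[4.4160] v=[-2.9916]
Step 9: x=[4.0703] v=[-2.3049]
Step 10: x=[3.8533] v=[-1.4467]
Step 11: x=[3.7812] v=[-0.4808]
Step 12: x=[3.8593] v=[0.5208]
First v>=0 after going negative at step 12, time=1.8000

Answer: 1.8000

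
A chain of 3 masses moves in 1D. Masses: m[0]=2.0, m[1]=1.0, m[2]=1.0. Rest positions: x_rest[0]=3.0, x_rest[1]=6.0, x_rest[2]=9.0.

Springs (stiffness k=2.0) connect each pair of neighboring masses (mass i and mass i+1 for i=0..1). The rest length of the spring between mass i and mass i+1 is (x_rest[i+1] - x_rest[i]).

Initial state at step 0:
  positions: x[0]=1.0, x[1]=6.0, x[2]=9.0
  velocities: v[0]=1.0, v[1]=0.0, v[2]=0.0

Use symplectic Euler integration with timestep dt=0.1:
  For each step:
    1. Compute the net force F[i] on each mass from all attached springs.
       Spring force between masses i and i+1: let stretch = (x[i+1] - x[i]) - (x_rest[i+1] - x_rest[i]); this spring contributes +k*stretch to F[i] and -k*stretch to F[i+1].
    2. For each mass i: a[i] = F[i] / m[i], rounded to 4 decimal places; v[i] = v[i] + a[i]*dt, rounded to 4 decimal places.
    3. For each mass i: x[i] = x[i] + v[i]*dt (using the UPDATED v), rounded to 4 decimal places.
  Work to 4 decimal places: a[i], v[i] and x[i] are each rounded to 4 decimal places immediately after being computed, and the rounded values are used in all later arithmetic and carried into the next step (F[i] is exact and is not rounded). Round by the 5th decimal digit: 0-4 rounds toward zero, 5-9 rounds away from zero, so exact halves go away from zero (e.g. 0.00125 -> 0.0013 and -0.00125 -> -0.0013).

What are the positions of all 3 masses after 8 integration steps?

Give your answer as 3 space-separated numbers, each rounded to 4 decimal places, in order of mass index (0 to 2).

Answer: 2.3286 5.0775 8.8654

Derivation:
Step 0: x=[1.0000 6.0000 9.0000] v=[1.0000 0.0000 0.0000]
Step 1: x=[1.1200 5.9600 9.0000] v=[1.2000 -0.4000 0.0000]
Step 2: x=[1.2584 5.8840 8.9992] v=[1.3840 -0.7600 -0.0080]
Step 3: x=[1.4131 5.7778 8.9961] v=[1.5466 -1.0621 -0.0310]
Step 4: x=[1.5814 5.6487 8.9886] v=[1.6831 -1.2914 -0.0747]
Step 5: x=[1.7604 5.5050 8.9743] v=[1.7898 -1.4369 -0.1427]
Step 6: x=[1.9468 5.3558 8.9506] v=[1.8643 -1.4920 -0.2366]
Step 7: x=[2.1373 5.2103 8.9150] v=[1.9052 -1.4548 -0.3556]
Step 8: x=[2.3286 5.0775 8.8654] v=[1.9125 -1.3285 -0.4965]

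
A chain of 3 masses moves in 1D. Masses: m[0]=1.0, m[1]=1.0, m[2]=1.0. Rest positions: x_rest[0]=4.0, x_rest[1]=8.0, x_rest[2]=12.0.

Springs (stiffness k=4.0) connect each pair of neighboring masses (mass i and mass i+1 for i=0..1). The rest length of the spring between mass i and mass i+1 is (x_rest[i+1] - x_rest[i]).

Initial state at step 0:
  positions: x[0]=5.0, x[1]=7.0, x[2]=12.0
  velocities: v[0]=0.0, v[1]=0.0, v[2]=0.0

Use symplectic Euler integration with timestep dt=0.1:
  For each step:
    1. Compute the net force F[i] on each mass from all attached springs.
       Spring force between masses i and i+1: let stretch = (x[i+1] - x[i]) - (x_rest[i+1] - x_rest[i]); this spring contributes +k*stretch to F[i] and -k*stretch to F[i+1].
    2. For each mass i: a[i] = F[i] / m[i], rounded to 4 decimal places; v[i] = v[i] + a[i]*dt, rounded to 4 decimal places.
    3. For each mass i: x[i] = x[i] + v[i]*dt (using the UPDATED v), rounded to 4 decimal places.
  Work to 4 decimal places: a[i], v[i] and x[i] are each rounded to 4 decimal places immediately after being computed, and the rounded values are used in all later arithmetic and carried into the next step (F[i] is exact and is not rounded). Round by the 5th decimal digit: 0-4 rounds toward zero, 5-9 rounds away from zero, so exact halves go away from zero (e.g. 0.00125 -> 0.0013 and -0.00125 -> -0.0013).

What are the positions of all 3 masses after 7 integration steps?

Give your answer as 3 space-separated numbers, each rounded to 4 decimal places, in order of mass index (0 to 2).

Answer: 3.5963 8.8760 11.5278

Derivation:
Step 0: x=[5.0000 7.0000 12.0000] v=[0.0000 0.0000 0.0000]
Step 1: x=[4.9200 7.1200 11.9600] v=[-0.8000 1.2000 -0.4000]
Step 2: x=[4.7680 7.3456 11.8864] v=[-1.5200 2.2560 -0.7360]
Step 3: x=[4.5591 7.6497 11.7912] v=[-2.0890 3.0413 -0.9523]
Step 4: x=[4.3138 7.9959 11.6903] v=[-2.4528 3.4617 -1.0089]
Step 5: x=[4.0558 8.3426 11.6016] v=[-2.5800 3.4666 -0.8867]
Step 6: x=[3.8093 8.6482 11.5426] v=[-2.4653 3.0555 -0.5903]
Step 7: x=[3.5963 8.8760 11.5278] v=[-2.1297 2.2777 -0.1481]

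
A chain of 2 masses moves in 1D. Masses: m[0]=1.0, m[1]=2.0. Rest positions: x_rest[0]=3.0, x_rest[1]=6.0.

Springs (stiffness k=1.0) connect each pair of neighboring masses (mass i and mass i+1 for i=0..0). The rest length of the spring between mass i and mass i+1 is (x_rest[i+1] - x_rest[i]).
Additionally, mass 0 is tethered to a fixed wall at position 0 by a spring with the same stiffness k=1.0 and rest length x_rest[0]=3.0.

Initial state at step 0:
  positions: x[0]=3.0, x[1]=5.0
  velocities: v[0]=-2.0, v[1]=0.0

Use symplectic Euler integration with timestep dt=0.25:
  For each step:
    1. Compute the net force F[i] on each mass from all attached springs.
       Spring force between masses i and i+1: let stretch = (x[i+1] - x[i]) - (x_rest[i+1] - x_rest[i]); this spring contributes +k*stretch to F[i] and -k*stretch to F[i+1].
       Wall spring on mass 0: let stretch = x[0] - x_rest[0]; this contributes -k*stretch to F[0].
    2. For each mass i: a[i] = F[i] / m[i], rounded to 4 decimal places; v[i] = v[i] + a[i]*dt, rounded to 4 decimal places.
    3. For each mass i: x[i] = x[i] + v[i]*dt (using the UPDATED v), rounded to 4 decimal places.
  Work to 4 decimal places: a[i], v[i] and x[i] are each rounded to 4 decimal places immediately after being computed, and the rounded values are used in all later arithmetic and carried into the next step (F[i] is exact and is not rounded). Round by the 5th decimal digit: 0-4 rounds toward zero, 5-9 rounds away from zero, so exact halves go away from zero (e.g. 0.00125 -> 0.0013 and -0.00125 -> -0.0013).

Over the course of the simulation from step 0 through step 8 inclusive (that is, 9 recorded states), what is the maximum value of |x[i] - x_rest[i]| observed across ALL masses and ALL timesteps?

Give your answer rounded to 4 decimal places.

Step 0: x=[3.0000 5.0000] v=[-2.0000 0.0000]
Step 1: x=[2.4375 5.0313] v=[-2.2500 0.1250]
Step 2: x=[1.8848 5.0753] v=[-2.2109 0.1758]
Step 3: x=[1.4137 5.1133] v=[-1.8845 0.1520]
Step 4: x=[1.0855 5.1295] v=[-1.3130 0.0646]
Step 5: x=[0.9422 5.1130] v=[-0.5734 -0.0659]
Step 6: x=[1.0007 5.0599] v=[0.2338 -0.2123]
Step 7: x=[1.2503 4.9737] v=[0.9984 -0.3447]
Step 8: x=[1.6545 4.8649] v=[1.6167 -0.4351]
Max displacement = 2.0578

Answer: 2.0578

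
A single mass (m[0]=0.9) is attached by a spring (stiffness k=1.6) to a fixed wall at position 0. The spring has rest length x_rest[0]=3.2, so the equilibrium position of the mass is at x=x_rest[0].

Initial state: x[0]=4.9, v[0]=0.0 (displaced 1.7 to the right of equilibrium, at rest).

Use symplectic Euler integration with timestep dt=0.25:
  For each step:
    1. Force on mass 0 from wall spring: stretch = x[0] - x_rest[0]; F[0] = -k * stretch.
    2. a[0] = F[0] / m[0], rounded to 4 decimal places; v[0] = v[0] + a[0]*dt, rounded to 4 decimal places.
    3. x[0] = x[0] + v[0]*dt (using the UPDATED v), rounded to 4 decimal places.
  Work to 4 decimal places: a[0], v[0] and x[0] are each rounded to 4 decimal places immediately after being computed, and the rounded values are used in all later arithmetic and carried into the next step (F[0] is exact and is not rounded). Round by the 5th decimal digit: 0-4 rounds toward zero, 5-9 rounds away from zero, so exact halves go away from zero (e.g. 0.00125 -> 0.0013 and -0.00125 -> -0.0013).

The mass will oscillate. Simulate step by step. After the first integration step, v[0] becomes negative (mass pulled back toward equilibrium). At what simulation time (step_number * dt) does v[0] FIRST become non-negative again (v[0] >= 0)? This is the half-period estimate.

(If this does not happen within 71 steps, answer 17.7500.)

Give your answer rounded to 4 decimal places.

Answer: 2.5000

Derivation:
Step 0: x=[4.9000] v=[0.0000]
Step 1: x=[4.7111] v=[-0.7556]
Step 2: x=[4.3543] v=[-1.4272]
Step 3: x=[3.8693] v=[-1.9402]
Step 4: x=[3.3099] v=[-2.2377]
Step 5: x=[2.7383] v=[-2.2866]
Step 6: x=[2.2180] v=[-2.0814]
Step 7: x=[1.8068] v=[-1.6450]
Step 8: x=[1.5504] v=[-1.0258]
Step 9: x=[1.4772] v=[-0.2927]
Step 10: x=[1.5955] v=[0.4730]
First v>=0 after going negative at step 10, time=2.5000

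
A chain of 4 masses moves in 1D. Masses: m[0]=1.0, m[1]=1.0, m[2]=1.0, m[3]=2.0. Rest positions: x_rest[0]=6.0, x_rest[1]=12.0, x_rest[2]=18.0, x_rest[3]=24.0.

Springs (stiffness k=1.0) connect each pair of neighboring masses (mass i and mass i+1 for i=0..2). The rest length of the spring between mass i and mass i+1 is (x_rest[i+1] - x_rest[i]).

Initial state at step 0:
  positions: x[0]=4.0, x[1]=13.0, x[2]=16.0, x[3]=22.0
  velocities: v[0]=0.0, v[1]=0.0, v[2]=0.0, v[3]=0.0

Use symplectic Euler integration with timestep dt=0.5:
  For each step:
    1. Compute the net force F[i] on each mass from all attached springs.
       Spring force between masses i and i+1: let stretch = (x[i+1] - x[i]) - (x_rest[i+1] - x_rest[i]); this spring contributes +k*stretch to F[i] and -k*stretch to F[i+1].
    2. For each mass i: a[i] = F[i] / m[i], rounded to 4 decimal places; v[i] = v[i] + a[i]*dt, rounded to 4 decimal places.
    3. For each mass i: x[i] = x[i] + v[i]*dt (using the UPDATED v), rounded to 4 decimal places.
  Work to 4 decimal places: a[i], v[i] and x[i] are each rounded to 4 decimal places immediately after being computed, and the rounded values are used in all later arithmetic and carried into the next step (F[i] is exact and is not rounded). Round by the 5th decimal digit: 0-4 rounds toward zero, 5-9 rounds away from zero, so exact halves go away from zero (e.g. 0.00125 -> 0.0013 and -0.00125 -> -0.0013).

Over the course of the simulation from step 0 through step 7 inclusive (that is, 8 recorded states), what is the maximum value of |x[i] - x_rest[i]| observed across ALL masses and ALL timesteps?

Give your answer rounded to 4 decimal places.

Step 0: x=[4.0000 13.0000 16.0000 22.0000] v=[0.0000 0.0000 0.0000 0.0000]
Step 1: x=[4.7500 11.5000 16.7500 22.0000] v=[1.5000 -3.0000 1.5000 0.0000]
Step 2: x=[5.6875 9.6250 17.5000 22.0938] v=[1.8750 -3.7500 1.5000 0.1875]
Step 3: x=[6.1094 8.7344 17.4297 22.3634] v=[0.8438 -1.7813 -0.1406 0.5391]
Step 4: x=[5.6876 9.3614 16.4190 22.7663] v=[-0.8437 1.2539 -2.0214 0.8057]
Step 5: x=[4.6842 10.8343 15.2307 23.1258] v=[-2.0068 2.9458 -2.3766 0.7189]
Step 6: x=[3.7183 11.8688 14.9171 23.2484] v=[-1.9318 2.0690 -0.6273 0.2451]
Step 7: x=[3.2900 11.6278 15.9242 23.0795] v=[-0.8566 -0.4821 2.0142 -0.3378]
Max displacement = 3.2656

Answer: 3.2656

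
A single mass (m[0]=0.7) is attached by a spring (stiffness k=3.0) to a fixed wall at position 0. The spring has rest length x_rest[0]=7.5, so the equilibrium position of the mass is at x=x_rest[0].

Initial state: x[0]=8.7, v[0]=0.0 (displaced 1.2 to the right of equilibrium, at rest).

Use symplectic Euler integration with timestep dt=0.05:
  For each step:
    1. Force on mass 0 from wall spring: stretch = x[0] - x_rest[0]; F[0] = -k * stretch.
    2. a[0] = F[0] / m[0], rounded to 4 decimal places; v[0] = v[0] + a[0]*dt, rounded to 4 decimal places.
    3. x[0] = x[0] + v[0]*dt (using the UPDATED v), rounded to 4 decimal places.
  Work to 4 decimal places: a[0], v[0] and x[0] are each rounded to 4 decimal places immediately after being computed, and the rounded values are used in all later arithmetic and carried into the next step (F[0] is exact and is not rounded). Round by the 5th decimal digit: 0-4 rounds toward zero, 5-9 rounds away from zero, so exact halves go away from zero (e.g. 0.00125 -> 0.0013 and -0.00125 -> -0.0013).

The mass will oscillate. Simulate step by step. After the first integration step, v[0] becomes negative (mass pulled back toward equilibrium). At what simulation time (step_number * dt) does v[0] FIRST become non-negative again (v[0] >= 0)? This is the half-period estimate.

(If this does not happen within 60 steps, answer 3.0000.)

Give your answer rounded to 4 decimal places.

Answer: 1.5500

Derivation:
Step 0: x=[8.7000] v=[0.0000]
Step 1: x=[8.6871] v=[-0.2571]
Step 2: x=[8.6615] v=[-0.5115]
Step 3: x=[8.6235] v=[-0.7604]
Step 4: x=[8.5734] v=[-1.0012]
Step 5: x=[8.5118] v=[-1.2312]
Step 6: x=[8.4394] v=[-1.4480]
Step 7: x=[8.3569] v=[-1.6493]
Step 8: x=[8.2653] v=[-1.8329]
Step 9: x=[8.1655] v=[-1.9969]
Step 10: x=[8.0585] v=[-2.1395]
Step 11: x=[7.9455] v=[-2.2592]
Step 12: x=[7.8278] v=[-2.3547]
Step 13: x=[7.7066] v=[-2.4249]
Step 14: x=[7.5831] v=[-2.4692]
Step 15: x=[7.4588] v=[-2.4870]
Step 16: x=[7.3349] v=[-2.4782]
Step 17: x=[7.2128] v=[-2.4428]
Step 18: x=[7.0937] v=[-2.3813]
Step 19: x=[6.9790] v=[-2.2942]
Step 20: x=[6.8699] v=[-2.1826]
Step 21: x=[6.7675] v=[-2.0476]
Step 22: x=[6.6730] v=[-1.8906]
Step 23: x=[6.5873] v=[-1.7134]
Step 24: x=[6.5114] v=[-1.5178]
Step 25: x=[6.4461] v=[-1.3060]
Step 26: x=[6.3921] v=[-1.0802]
Step 27: x=[6.3500] v=[-0.8428]
Step 28: x=[6.3202] v=[-0.5964]
Step 29: x=[6.3030] v=[-0.3436]
Step 30: x=[6.2986] v=[-0.0871]
Step 31: x=[6.3071] v=[0.1703]
First v>=0 after going negative at step 31, time=1.5500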